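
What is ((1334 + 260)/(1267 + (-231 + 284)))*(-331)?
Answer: -263807/660 ≈ -399.71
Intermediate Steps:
((1334 + 260)/(1267 + (-231 + 284)))*(-331) = (1594/(1267 + 53))*(-331) = (1594/1320)*(-331) = (1594*(1/1320))*(-331) = (797/660)*(-331) = -263807/660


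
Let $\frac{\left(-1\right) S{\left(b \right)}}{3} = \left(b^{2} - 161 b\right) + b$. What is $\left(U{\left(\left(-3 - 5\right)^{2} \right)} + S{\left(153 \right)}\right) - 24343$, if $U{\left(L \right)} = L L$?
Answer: $-17034$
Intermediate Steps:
$S{\left(b \right)} = - 3 b^{2} + 480 b$ ($S{\left(b \right)} = - 3 \left(\left(b^{2} - 161 b\right) + b\right) = - 3 \left(b^{2} - 160 b\right) = - 3 b^{2} + 480 b$)
$U{\left(L \right)} = L^{2}$
$\left(U{\left(\left(-3 - 5\right)^{2} \right)} + S{\left(153 \right)}\right) - 24343 = \left(\left(\left(-3 - 5\right)^{2}\right)^{2} + 3 \cdot 153 \left(160 - 153\right)\right) - 24343 = \left(\left(\left(-8\right)^{2}\right)^{2} + 3 \cdot 153 \left(160 - 153\right)\right) - 24343 = \left(64^{2} + 3 \cdot 153 \cdot 7\right) - 24343 = \left(4096 + 3213\right) - 24343 = 7309 - 24343 = -17034$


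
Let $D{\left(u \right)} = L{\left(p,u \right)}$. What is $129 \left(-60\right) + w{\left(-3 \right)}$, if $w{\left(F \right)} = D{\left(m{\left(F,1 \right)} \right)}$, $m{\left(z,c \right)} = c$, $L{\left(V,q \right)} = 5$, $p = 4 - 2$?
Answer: $-7735$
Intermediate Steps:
$p = 2$
$D{\left(u \right)} = 5$
$w{\left(F \right)} = 5$
$129 \left(-60\right) + w{\left(-3 \right)} = 129 \left(-60\right) + 5 = -7740 + 5 = -7735$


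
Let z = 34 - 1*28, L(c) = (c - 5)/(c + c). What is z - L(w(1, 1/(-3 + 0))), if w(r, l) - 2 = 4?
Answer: 71/12 ≈ 5.9167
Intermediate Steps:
w(r, l) = 6 (w(r, l) = 2 + 4 = 6)
L(c) = (-5 + c)/(2*c) (L(c) = (-5 + c)/((2*c)) = (-5 + c)*(1/(2*c)) = (-5 + c)/(2*c))
z = 6 (z = 34 - 28 = 6)
z - L(w(1, 1/(-3 + 0))) = 6 - (-5 + 6)/(2*6) = 6 - 1/(2*6) = 6 - 1*1/12 = 6 - 1/12 = 71/12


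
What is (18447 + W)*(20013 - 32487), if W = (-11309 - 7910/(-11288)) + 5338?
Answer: -439200178263/2822 ≈ -1.5563e+8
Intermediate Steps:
W = -33696369/5644 (W = (-11309 - 7910*(-1/11288)) + 5338 = (-11309 + 3955/5644) + 5338 = -63824041/5644 + 5338 = -33696369/5644 ≈ -5970.3)
(18447 + W)*(20013 - 32487) = (18447 - 33696369/5644)*(20013 - 32487) = (70418499/5644)*(-12474) = -439200178263/2822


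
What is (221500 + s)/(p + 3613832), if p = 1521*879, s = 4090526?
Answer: 4312026/4950791 ≈ 0.87098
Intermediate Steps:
p = 1336959
(221500 + s)/(p + 3613832) = (221500 + 4090526)/(1336959 + 3613832) = 4312026/4950791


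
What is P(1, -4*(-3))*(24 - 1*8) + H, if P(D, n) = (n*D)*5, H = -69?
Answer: 891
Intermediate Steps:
P(D, n) = 5*D*n (P(D, n) = (D*n)*5 = 5*D*n)
P(1, -4*(-3))*(24 - 1*8) + H = (5*1*(-4*(-3)))*(24 - 1*8) - 69 = (5*1*12)*(24 - 8) - 69 = 60*16 - 69 = 960 - 69 = 891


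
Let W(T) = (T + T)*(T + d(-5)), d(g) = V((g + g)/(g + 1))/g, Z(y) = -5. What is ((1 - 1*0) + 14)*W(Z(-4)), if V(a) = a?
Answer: 825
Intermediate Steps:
d(g) = 2/(1 + g) (d(g) = ((g + g)/(g + 1))/g = ((2*g)/(1 + g))/g = (2*g/(1 + g))/g = 2/(1 + g))
W(T) = 2*T*(-½ + T) (W(T) = (T + T)*(T + 2/(1 - 5)) = (2*T)*(T + 2/(-4)) = (2*T)*(T + 2*(-¼)) = (2*T)*(T - ½) = (2*T)*(-½ + T) = 2*T*(-½ + T))
((1 - 1*0) + 14)*W(Z(-4)) = ((1 - 1*0) + 14)*(-5*(-1 + 2*(-5))) = ((1 + 0) + 14)*(-5*(-1 - 10)) = (1 + 14)*(-5*(-11)) = 15*55 = 825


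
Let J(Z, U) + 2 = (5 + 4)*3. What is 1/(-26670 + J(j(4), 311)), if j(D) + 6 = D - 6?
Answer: -1/26645 ≈ -3.7530e-5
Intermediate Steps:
j(D) = -12 + D (j(D) = -6 + (D - 6) = -6 + (-6 + D) = -12 + D)
J(Z, U) = 25 (J(Z, U) = -2 + (5 + 4)*3 = -2 + 9*3 = -2 + 27 = 25)
1/(-26670 + J(j(4), 311)) = 1/(-26670 + 25) = 1/(-26645) = -1/26645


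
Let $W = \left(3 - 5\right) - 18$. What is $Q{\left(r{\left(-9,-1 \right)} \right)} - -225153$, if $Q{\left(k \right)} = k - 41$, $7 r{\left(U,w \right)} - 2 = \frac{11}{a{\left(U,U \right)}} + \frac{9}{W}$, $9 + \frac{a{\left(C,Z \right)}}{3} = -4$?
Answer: $\frac{1229112509}{5460} \approx 2.2511 \cdot 10^{5}$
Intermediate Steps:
$a{\left(C,Z \right)} = -39$ ($a{\left(C,Z \right)} = -27 + 3 \left(-4\right) = -27 - 12 = -39$)
$W = -20$ ($W = \left(3 - 5\right) - 18 = -2 - 18 = -20$)
$r{\left(U,w \right)} = \frac{989}{5460}$ ($r{\left(U,w \right)} = \frac{2}{7} + \frac{\frac{11}{-39} + \frac{9}{-20}}{7} = \frac{2}{7} + \frac{11 \left(- \frac{1}{39}\right) + 9 \left(- \frac{1}{20}\right)}{7} = \frac{2}{7} + \frac{- \frac{11}{39} - \frac{9}{20}}{7} = \frac{2}{7} + \frac{1}{7} \left(- \frac{571}{780}\right) = \frac{2}{7} - \frac{571}{5460} = \frac{989}{5460}$)
$Q{\left(k \right)} = -41 + k$
$Q{\left(r{\left(-9,-1 \right)} \right)} - -225153 = \left(-41 + \frac{989}{5460}\right) - -225153 = - \frac{222871}{5460} + 225153 = \frac{1229112509}{5460}$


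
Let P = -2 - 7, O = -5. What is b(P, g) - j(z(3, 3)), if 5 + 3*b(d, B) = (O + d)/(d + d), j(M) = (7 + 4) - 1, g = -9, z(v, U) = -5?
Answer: -308/27 ≈ -11.407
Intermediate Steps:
j(M) = 10 (j(M) = 11 - 1 = 10)
P = -9
b(d, B) = -5/3 + (-5 + d)/(6*d) (b(d, B) = -5/3 + ((-5 + d)/(d + d))/3 = -5/3 + ((-5 + d)/((2*d)))/3 = -5/3 + ((-5 + d)*(1/(2*d)))/3 = -5/3 + ((-5 + d)/(2*d))/3 = -5/3 + (-5 + d)/(6*d))
b(P, g) - j(z(3, 3)) = (⅙)*(-5 - 9*(-9))/(-9) - 1*10 = (⅙)*(-⅑)*(-5 + 81) - 10 = (⅙)*(-⅑)*76 - 10 = -38/27 - 10 = -308/27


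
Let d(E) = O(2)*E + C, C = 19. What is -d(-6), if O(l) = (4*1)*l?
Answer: 29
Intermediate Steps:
O(l) = 4*l
d(E) = 19 + 8*E (d(E) = (4*2)*E + 19 = 8*E + 19 = 19 + 8*E)
-d(-6) = -(19 + 8*(-6)) = -(19 - 48) = -1*(-29) = 29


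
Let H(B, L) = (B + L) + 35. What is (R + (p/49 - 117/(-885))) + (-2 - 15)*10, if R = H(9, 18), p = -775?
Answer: -1787854/14455 ≈ -123.68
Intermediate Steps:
H(B, L) = 35 + B + L
R = 62 (R = 35 + 9 + 18 = 62)
(R + (p/49 - 117/(-885))) + (-2 - 15)*10 = (62 + (-775/49 - 117/(-885))) + (-2 - 15)*10 = (62 + (-775*1/49 - 117*(-1/885))) - 17*10 = (62 + (-775/49 + 39/295)) - 170 = (62 - 226714/14455) - 170 = 669496/14455 - 170 = -1787854/14455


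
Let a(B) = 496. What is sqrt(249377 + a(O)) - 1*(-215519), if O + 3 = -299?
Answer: 215519 + sqrt(249873) ≈ 2.1602e+5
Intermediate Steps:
O = -302 (O = -3 - 299 = -302)
sqrt(249377 + a(O)) - 1*(-215519) = sqrt(249377 + 496) - 1*(-215519) = sqrt(249873) + 215519 = 215519 + sqrt(249873)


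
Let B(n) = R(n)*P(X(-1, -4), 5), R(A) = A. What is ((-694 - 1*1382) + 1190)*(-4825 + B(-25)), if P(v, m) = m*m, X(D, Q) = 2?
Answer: 4828700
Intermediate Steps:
P(v, m) = m**2
B(n) = 25*n (B(n) = n*5**2 = n*25 = 25*n)
((-694 - 1*1382) + 1190)*(-4825 + B(-25)) = ((-694 - 1*1382) + 1190)*(-4825 + 25*(-25)) = ((-694 - 1382) + 1190)*(-4825 - 625) = (-2076 + 1190)*(-5450) = -886*(-5450) = 4828700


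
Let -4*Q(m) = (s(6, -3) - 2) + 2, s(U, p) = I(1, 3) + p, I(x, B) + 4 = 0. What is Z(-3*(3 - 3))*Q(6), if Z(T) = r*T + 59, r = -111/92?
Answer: 413/4 ≈ 103.25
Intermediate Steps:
I(x, B) = -4 (I(x, B) = -4 + 0 = -4)
r = -111/92 (r = -111*1/92 = -111/92 ≈ -1.2065)
s(U, p) = -4 + p
Q(m) = 7/4 (Q(m) = -(((-4 - 3) - 2) + 2)/4 = -((-7 - 2) + 2)/4 = -(-9 + 2)/4 = -1/4*(-7) = 7/4)
Z(T) = 59 - 111*T/92 (Z(T) = -111*T/92 + 59 = 59 - 111*T/92)
Z(-3*(3 - 3))*Q(6) = (59 - (-333)*(3 - 3)/92)*(7/4) = (59 - (-333)*0/92)*(7/4) = (59 - 111/92*0)*(7/4) = (59 + 0)*(7/4) = 59*(7/4) = 413/4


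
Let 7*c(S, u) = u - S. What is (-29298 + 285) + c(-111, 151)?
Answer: -202829/7 ≈ -28976.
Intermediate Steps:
c(S, u) = -S/7 + u/7 (c(S, u) = (u - S)/7 = -S/7 + u/7)
(-29298 + 285) + c(-111, 151) = (-29298 + 285) + (-1/7*(-111) + (1/7)*151) = -29013 + (111/7 + 151/7) = -29013 + 262/7 = -202829/7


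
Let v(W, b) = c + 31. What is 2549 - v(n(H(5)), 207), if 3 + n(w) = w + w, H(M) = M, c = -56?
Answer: 2574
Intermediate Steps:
n(w) = -3 + 2*w (n(w) = -3 + (w + w) = -3 + 2*w)
v(W, b) = -25 (v(W, b) = -56 + 31 = -25)
2549 - v(n(H(5)), 207) = 2549 - 1*(-25) = 2549 + 25 = 2574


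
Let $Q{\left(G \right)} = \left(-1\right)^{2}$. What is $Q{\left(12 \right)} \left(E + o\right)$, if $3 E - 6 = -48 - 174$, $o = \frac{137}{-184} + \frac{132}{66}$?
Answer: $- \frac{13017}{184} \approx -70.745$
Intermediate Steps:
$o = \frac{231}{184}$ ($o = 137 \left(- \frac{1}{184}\right) + 132 \cdot \frac{1}{66} = - \frac{137}{184} + 2 = \frac{231}{184} \approx 1.2554$)
$Q{\left(G \right)} = 1$
$E = -72$ ($E = 2 + \frac{-48 - 174}{3} = 2 + \frac{1}{3} \left(-222\right) = 2 - 74 = -72$)
$Q{\left(12 \right)} \left(E + o\right) = 1 \left(-72 + \frac{231}{184}\right) = 1 \left(- \frac{13017}{184}\right) = - \frac{13017}{184}$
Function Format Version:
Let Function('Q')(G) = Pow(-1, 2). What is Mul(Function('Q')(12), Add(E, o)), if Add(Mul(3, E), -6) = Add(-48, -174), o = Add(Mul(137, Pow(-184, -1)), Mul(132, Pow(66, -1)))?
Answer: Rational(-13017, 184) ≈ -70.745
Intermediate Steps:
o = Rational(231, 184) (o = Add(Mul(137, Rational(-1, 184)), Mul(132, Rational(1, 66))) = Add(Rational(-137, 184), 2) = Rational(231, 184) ≈ 1.2554)
Function('Q')(G) = 1
E = -72 (E = Add(2, Mul(Rational(1, 3), Add(-48, -174))) = Add(2, Mul(Rational(1, 3), -222)) = Add(2, -74) = -72)
Mul(Function('Q')(12), Add(E, o)) = Mul(1, Add(-72, Rational(231, 184))) = Mul(1, Rational(-13017, 184)) = Rational(-13017, 184)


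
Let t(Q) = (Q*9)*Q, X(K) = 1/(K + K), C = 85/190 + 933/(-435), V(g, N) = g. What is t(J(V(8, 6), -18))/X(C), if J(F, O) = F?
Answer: -5387328/2755 ≈ -1955.5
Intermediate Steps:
C = -9353/5510 (C = 85*(1/190) + 933*(-1/435) = 17/38 - 311/145 = -9353/5510 ≈ -1.6975)
X(K) = 1/(2*K)
t(Q) = 9*Q² (t(Q) = (9*Q)*Q = 9*Q²)
t(J(V(8, 6), -18))/X(C) = (9*8²)/((1/(2*(-9353/5510)))) = (9*64)/(((½)*(-5510/9353))) = 576/(-2755/9353) = 576*(-9353/2755) = -5387328/2755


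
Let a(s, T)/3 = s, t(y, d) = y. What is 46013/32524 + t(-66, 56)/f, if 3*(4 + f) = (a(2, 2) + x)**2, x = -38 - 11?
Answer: 151037/115564 ≈ 1.3070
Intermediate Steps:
a(s, T) = 3*s
x = -49
f = 1837/3 (f = -4 + (3*2 - 49)**2/3 = -4 + (6 - 49)**2/3 = -4 + (1/3)*(-43)**2 = -4 + (1/3)*1849 = -4 + 1849/3 = 1837/3 ≈ 612.33)
46013/32524 + t(-66, 56)/f = 46013/32524 - 66/1837/3 = 46013*(1/32524) - 66*3/1837 = 979/692 - 18/167 = 151037/115564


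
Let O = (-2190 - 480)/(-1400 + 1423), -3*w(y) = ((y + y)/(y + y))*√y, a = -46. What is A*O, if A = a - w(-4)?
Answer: 5340 - 1780*I/23 ≈ 5340.0 - 77.391*I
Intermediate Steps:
w(y) = -√y/3 (w(y) = -(y + y)/(y + y)*√y/3 = -(2*y)/((2*y))*√y/3 = -(2*y)*(1/(2*y))*√y/3 = -√y/3)
O = -2670/23 ≈ -116.09
A = -46 + 2*I/3 (A = -46 - (-1)*√(-4)/3 = -46 - (-1)*2*I/3 = -46 - (-2)*I/3 = -46 + 2*I/3 ≈ -46.0 + 0.66667*I)
A*O = (-46 + 2*I/3)*(-2670/23) = 5340 - 1780*I/23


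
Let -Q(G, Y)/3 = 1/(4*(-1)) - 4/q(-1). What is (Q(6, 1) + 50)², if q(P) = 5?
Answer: 1129969/400 ≈ 2824.9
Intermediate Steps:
Q(G, Y) = 63/20 (Q(G, Y) = -3*(1/(4*(-1)) - 4/5) = -3*((¼)*(-1) - 4*⅕) = -3*(-¼ - ⅘) = -3*(-21/20) = 63/20)
(Q(6, 1) + 50)² = (63/20 + 50)² = (1063/20)² = 1129969/400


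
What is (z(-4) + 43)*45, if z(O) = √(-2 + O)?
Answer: 1935 + 45*I*√6 ≈ 1935.0 + 110.23*I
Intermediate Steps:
(z(-4) + 43)*45 = (√(-2 - 4) + 43)*45 = (√(-6) + 43)*45 = (I*√6 + 43)*45 = (43 + I*√6)*45 = 1935 + 45*I*√6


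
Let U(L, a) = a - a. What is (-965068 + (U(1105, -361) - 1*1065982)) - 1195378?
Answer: -3226428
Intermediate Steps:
U(L, a) = 0
(-965068 + (U(1105, -361) - 1*1065982)) - 1195378 = (-965068 + (0 - 1*1065982)) - 1195378 = (-965068 + (0 - 1065982)) - 1195378 = (-965068 - 1065982) - 1195378 = -2031050 - 1195378 = -3226428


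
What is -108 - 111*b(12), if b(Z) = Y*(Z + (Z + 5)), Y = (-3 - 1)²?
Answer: -51612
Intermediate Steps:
Y = 16 (Y = (-4)² = 16)
b(Z) = 80 + 32*Z (b(Z) = 16*(Z + (Z + 5)) = 16*(Z + (5 + Z)) = 16*(5 + 2*Z) = 80 + 32*Z)
-108 - 111*b(12) = -108 - 111*(80 + 32*12) = -108 - 111*(80 + 384) = -108 - 111*464 = -108 - 51504 = -51612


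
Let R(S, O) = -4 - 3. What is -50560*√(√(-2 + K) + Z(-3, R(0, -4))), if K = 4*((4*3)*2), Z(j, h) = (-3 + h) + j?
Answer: -50560*I*√(13 - √94) ≈ -91911.0*I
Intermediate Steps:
R(S, O) = -7
Z(j, h) = -3 + h + j
K = 96 (K = 4*(12*2) = 4*24 = 96)
-50560*√(√(-2 + K) + Z(-3, R(0, -4))) = -50560*√(√(-2 + 96) + (-3 - 7 - 3)) = -50560*√(√94 - 13) = -50560*√(-13 + √94)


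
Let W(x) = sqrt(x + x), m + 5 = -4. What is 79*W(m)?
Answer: 237*I*sqrt(2) ≈ 335.17*I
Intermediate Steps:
m = -9 (m = -5 - 4 = -9)
W(x) = sqrt(2)*sqrt(x) (W(x) = sqrt(2*x) = sqrt(2)*sqrt(x))
79*W(m) = 79*(sqrt(2)*sqrt(-9)) = 79*(sqrt(2)*(3*I)) = 79*(3*I*sqrt(2)) = 237*I*sqrt(2)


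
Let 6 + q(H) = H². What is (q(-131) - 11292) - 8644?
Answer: -2781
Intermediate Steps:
q(H) = -6 + H²
(q(-131) - 11292) - 8644 = ((-6 + (-131)²) - 11292) - 8644 = ((-6 + 17161) - 11292) - 8644 = (17155 - 11292) - 8644 = 5863 - 8644 = -2781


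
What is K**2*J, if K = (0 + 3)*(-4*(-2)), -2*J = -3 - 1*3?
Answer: 1728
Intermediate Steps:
J = 3 (J = -(-3 - 1*3)/2 = -(-3 - 3)/2 = -1/2*(-6) = 3)
K = 24 (K = 3*8 = 24)
K**2*J = 24**2*3 = 576*3 = 1728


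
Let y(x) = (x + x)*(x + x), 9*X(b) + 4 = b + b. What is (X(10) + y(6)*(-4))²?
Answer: 26708224/81 ≈ 3.2973e+5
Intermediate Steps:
X(b) = -4/9 + 2*b/9 (X(b) = -4/9 + (b + b)/9 = -4/9 + (2*b)/9 = -4/9 + 2*b/9)
y(x) = 4*x² (y(x) = (2*x)*(2*x) = 4*x²)
(X(10) + y(6)*(-4))² = ((-4/9 + (2/9)*10) + (4*6²)*(-4))² = ((-4/9 + 20/9) + (4*36)*(-4))² = (16/9 + 144*(-4))² = (16/9 - 576)² = (-5168/9)² = 26708224/81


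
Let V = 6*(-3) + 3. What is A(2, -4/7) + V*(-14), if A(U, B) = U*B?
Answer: 1462/7 ≈ 208.86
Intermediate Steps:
A(U, B) = B*U
V = -15 (V = -18 + 3 = -15)
A(2, -4/7) + V*(-14) = -4/7*2 - 15*(-14) = -4*⅐*2 + 210 = -4/7*2 + 210 = -8/7 + 210 = 1462/7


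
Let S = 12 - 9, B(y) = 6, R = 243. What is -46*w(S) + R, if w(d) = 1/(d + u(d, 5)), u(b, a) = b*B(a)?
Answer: 5057/21 ≈ 240.81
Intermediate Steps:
u(b, a) = 6*b (u(b, a) = b*6 = 6*b)
S = 3
w(d) = 1/(7*d) (w(d) = 1/(d + 6*d) = 1/(7*d))
-46*w(S) + R = -46/(7*3) + 243 = -46*1/21 + 243 = -46/21 + 243 = 5057/21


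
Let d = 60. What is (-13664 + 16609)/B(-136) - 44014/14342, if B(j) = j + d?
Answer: -1199533/28684 ≈ -41.819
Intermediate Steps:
B(j) = 60 + j (B(j) = j + 60 = 60 + j)
(-13664 + 16609)/B(-136) - 44014/14342 = (-13664 + 16609)/(60 - 136) - 44014/14342 = 2945/(-76) - 44014*1/14342 = 2945*(-1/76) - 22007/7171 = -155/4 - 22007/7171 = -1199533/28684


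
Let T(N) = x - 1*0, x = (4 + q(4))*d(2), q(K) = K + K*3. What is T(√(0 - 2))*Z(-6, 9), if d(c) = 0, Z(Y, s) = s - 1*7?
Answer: 0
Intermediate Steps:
Z(Y, s) = -7 + s (Z(Y, s) = s - 7 = -7 + s)
q(K) = 4*K (q(K) = K + 3*K = 4*K)
x = 0 (x = (4 + 4*4)*0 = (4 + 16)*0 = 20*0 = 0)
T(N) = 0 (T(N) = 0 - 1*0 = 0 + 0 = 0)
T(√(0 - 2))*Z(-6, 9) = 0*(-7 + 9) = 0*2 = 0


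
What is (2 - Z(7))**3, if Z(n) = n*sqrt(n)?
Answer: 2066 - 2485*sqrt(7) ≈ -4508.7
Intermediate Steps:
Z(n) = n**(3/2)
(2 - Z(7))**3 = (2 - 7**(3/2))**3 = (2 - 7*sqrt(7))**3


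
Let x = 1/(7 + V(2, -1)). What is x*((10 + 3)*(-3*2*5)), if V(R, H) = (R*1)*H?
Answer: -78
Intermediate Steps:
V(R, H) = H*R (V(R, H) = R*H = H*R)
x = ⅕ (x = 1/(7 - 1*2) = 1/(7 - 2) = 1/5 = ⅕ ≈ 0.20000)
x*((10 + 3)*(-3*2*5)) = ((10 + 3)*(-3*2*5))/5 = (13*(-6*5))/5 = (13*(-30))/5 = (⅕)*(-390) = -78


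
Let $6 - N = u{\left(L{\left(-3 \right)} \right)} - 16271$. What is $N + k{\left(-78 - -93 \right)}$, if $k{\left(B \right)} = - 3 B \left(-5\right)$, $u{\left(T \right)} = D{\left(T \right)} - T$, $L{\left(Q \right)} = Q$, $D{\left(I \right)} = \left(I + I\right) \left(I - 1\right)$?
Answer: $16475$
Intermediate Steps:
$D{\left(I \right)} = 2 I \left(-1 + I\right)$
$u{\left(T \right)} = - T + 2 T \left(-1 + T\right)$ ($u{\left(T \right)} = 2 T \left(-1 + T\right) - T = - T + 2 T \left(-1 + T\right)$)
$k{\left(B \right)} = 15 B$
$N = 16250$ ($N = 6 - \left(- 3 \left(-3 + 2 \left(-3\right)\right) - 16271\right) = 6 - \left(- 3 \left(-3 - 6\right) - 16271\right) = 6 - \left(\left(-3\right) \left(-9\right) - 16271\right) = 6 - \left(27 - 16271\right) = 6 - -16244 = 6 + 16244 = 16250$)
$N + k{\left(-78 - -93 \right)} = 16250 + 15 \left(-78 - -93\right) = 16250 + 15 \left(-78 + 93\right) = 16250 + 15 \cdot 15 = 16250 + 225 = 16475$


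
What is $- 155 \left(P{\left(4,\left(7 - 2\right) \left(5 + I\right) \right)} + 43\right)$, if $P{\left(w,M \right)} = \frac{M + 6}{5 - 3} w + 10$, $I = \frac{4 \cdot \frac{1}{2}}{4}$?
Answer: $-18600$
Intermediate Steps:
$I = \frac{1}{2}$ ($I = 4 \cdot \frac{1}{2} \cdot \frac{1}{4} = 2 \cdot \frac{1}{4} = \frac{1}{2} \approx 0.5$)
$P{\left(w,M \right)} = 10 + w \left(3 + \frac{M}{2}\right)$ ($P{\left(w,M \right)} = \frac{6 + M}{2} w + 10 = \left(6 + M\right) \frac{1}{2} w + 10 = \left(3 + \frac{M}{2}\right) w + 10 = w \left(3 + \frac{M}{2}\right) + 10 = 10 + w \left(3 + \frac{M}{2}\right)$)
$- 155 \left(P{\left(4,\left(7 - 2\right) \left(5 + I\right) \right)} + 43\right) = - 155 \left(\left(10 + 3 \cdot 4 + \frac{1}{2} \left(7 - 2\right) \left(5 + \frac{1}{2}\right) 4\right) + 43\right) = - 155 \left(\left(10 + 12 + \frac{1}{2} \cdot 5 \cdot \frac{11}{2} \cdot 4\right) + 43\right) = - 155 \left(\left(10 + 12 + \frac{1}{2} \cdot \frac{55}{2} \cdot 4\right) + 43\right) = - 155 \left(\left(10 + 12 + 55\right) + 43\right) = - 155 \left(77 + 43\right) = \left(-155\right) 120 = -18600$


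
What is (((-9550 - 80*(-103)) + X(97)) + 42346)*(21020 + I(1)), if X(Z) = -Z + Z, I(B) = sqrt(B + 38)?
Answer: 862576720 + 41036*sqrt(39) ≈ 8.6283e+8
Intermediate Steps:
I(B) = sqrt(38 + B)
X(Z) = 0
(((-9550 - 80*(-103)) + X(97)) + 42346)*(21020 + I(1)) = (((-9550 - 80*(-103)) + 0) + 42346)*(21020 + sqrt(38 + 1)) = (((-9550 + 8240) + 0) + 42346)*(21020 + sqrt(39)) = ((-1310 + 0) + 42346)*(21020 + sqrt(39)) = (-1310 + 42346)*(21020 + sqrt(39)) = 41036*(21020 + sqrt(39)) = 862576720 + 41036*sqrt(39)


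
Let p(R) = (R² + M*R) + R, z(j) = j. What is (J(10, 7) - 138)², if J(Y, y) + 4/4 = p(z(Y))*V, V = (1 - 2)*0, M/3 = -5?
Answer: 19321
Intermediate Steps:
M = -15 (M = 3*(-5) = -15)
p(R) = R² - 14*R (p(R) = (R² - 15*R) + R = R² - 14*R)
V = 0 (V = -1*0 = 0)
J(Y, y) = -1 (J(Y, y) = -1 + (Y*(-14 + Y))*0 = -1 + 0 = -1)
(J(10, 7) - 138)² = (-1 - 138)² = (-139)² = 19321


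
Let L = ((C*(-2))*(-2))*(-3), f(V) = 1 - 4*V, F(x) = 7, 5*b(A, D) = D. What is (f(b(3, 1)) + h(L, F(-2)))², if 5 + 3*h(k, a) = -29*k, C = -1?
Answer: 3104644/225 ≈ 13798.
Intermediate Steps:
b(A, D) = D/5
L = 12 (L = (-1*(-2)*(-2))*(-3) = (2*(-2))*(-3) = -4*(-3) = 12)
h(k, a) = -5/3 - 29*k/3 (h(k, a) = -5/3 + (-29*k)/3 = -5/3 - 29*k/3)
(f(b(3, 1)) + h(L, F(-2)))² = ((1 - 4/5) + (-5/3 - 29/3*12))² = ((1 - 4*⅕) + (-5/3 - 116))² = ((1 - ⅘) - 353/3)² = (⅕ - 353/3)² = (-1762/15)² = 3104644/225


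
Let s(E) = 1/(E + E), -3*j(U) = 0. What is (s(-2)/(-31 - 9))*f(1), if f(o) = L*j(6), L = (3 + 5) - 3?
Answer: 0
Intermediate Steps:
j(U) = 0 (j(U) = -⅓*0 = 0)
s(E) = 1/(2*E)
L = 5 (L = 8 - 3 = 5)
f(o) = 0 (f(o) = 5*0 = 0)
(s(-2)/(-31 - 9))*f(1) = (((½)/(-2))/(-31 - 9))*0 = (((½)*(-½))/(-40))*0 = -¼*(-1/40)*0 = (1/160)*0 = 0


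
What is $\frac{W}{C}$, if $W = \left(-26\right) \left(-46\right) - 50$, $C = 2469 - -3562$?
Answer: $\frac{1146}{6031} \approx 0.19002$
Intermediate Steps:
$C = 6031$ ($C = 2469 + 3562 = 6031$)
$W = 1146$ ($W = 1196 - 50 = 1146$)
$\frac{W}{C} = \frac{1146}{6031}$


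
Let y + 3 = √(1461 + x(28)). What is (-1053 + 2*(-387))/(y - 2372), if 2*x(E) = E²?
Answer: 4339125/5638772 + 1827*√1853/5638772 ≈ 0.78346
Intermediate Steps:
x(E) = E²/2
y = -3 + √1853 (y = -3 + √(1461 + (½)*28²) = -3 + √(1461 + (½)*784) = -3 + √(1461 + 392) = -3 + √1853 ≈ 40.047)
(-1053 + 2*(-387))/(y - 2372) = (-1053 + 2*(-387))/((-3 + √1853) - 2372) = (-1053 - 774)/(-2375 + √1853) = -1827/(-2375 + √1853)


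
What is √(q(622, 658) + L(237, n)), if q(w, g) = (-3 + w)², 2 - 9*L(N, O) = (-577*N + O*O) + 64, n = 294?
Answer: 10*√34987/3 ≈ 623.49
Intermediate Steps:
L(N, O) = -62/9 - O²/9 + 577*N/9 (L(N, O) = 2/9 - ((-577*N + O*O) + 64)/9 = 2/9 - ((-577*N + O²) + 64)/9 = 2/9 - ((O² - 577*N) + 64)/9 = 2/9 - (64 + O² - 577*N)/9 = 2/9 + (-64/9 - O²/9 + 577*N/9) = -62/9 - O²/9 + 577*N/9)
√(q(622, 658) + L(237, n)) = √((-3 + 622)² + (-62/9 - ⅑*294² + (577/9)*237)) = √(619² + (-62/9 - ⅑*86436 + 45583/3)) = √(383161 + (-62/9 - 9604 + 45583/3)) = √(383161 + 50251/9) = √(3498700/9) = 10*√34987/3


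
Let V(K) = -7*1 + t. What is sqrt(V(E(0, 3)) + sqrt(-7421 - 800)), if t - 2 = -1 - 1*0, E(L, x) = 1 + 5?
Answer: sqrt(-6 + I*sqrt(8221)) ≈ 6.5141 + 6.9595*I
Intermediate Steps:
E(L, x) = 6
t = 1 (t = 2 + (-1 - 1*0) = 2 + (-1 + 0) = 2 - 1 = 1)
V(K) = -6 (V(K) = -7*1 + 1 = -7 + 1 = -6)
sqrt(V(E(0, 3)) + sqrt(-7421 - 800)) = sqrt(-6 + sqrt(-7421 - 800)) = sqrt(-6 + sqrt(-8221)) = sqrt(-6 + I*sqrt(8221))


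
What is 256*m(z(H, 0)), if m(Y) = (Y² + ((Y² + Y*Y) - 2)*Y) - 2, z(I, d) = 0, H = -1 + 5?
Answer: -512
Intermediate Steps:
H = 4
m(Y) = -2 + Y² + Y*(-2 + 2*Y²) (m(Y) = (Y² + ((Y² + Y²) - 2)*Y) - 2 = (Y² + (2*Y² - 2)*Y) - 2 = (Y² + (-2 + 2*Y²)*Y) - 2 = (Y² + Y*(-2 + 2*Y²)) - 2 = -2 + Y² + Y*(-2 + 2*Y²))
256*m(z(H, 0)) = 256*(-2 + 0² - 2*0 + 2*0³) = 256*(-2 + 0 + 0 + 2*0) = 256*(-2 + 0 + 0 + 0) = 256*(-2) = -512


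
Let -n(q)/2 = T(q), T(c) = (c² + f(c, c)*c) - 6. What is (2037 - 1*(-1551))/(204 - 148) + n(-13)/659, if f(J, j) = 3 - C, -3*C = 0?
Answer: 587651/9226 ≈ 63.695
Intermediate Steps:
C = 0 (C = -⅓*0 = 0)
f(J, j) = 3 (f(J, j) = 3 - 1*0 = 3 + 0 = 3)
T(c) = -6 + c² + 3*c (T(c) = (c² + 3*c) - 6 = -6 + c² + 3*c)
n(q) = 12 - 6*q - 2*q² (n(q) = -2*(-6 + q² + 3*q) = 12 - 6*q - 2*q²)
(2037 - 1*(-1551))/(204 - 148) + n(-13)/659 = (2037 - 1*(-1551))/(204 - 148) + (12 - 6*(-13) - 2*(-13)²)/659 = (2037 + 1551)/56 + (12 + 78 - 2*169)*(1/659) = 3588*(1/56) + (12 + 78 - 338)*(1/659) = 897/14 - 248*1/659 = 897/14 - 248/659 = 587651/9226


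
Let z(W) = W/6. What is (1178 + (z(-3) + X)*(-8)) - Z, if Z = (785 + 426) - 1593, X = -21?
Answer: 1732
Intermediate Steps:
z(W) = W/6 (z(W) = W*(⅙) = W/6)
Z = -382 (Z = 1211 - 1593 = -382)
(1178 + (z(-3) + X)*(-8)) - Z = (1178 + ((⅙)*(-3) - 21)*(-8)) - 1*(-382) = (1178 + (-½ - 21)*(-8)) + 382 = (1178 - 43/2*(-8)) + 382 = (1178 + 172) + 382 = 1350 + 382 = 1732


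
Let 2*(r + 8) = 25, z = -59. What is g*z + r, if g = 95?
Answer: -11201/2 ≈ -5600.5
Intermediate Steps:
r = 9/2 (r = -8 + (½)*25 = -8 + 25/2 = 9/2 ≈ 4.5000)
g*z + r = 95*(-59) + 9/2 = -5605 + 9/2 = -11201/2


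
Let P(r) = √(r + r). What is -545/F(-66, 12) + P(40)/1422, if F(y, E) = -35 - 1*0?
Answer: 109/7 + 2*√5/711 ≈ 15.578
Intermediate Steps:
F(y, E) = -35 (F(y, E) = -35 + 0 = -35)
P(r) = √2*√r (P(r) = √(2*r) = √2*√r)
-545/F(-66, 12) + P(40)/1422 = -545/(-35) + (√2*√40)/1422 = -545*(-1/35) + (√2*(2*√10))*(1/1422) = 109/7 + (4*√5)*(1/1422) = 109/7 + 2*√5/711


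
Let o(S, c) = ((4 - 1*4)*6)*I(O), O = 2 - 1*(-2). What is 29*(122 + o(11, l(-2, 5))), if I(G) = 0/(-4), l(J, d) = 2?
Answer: 3538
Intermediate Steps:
O = 4 (O = 2 + 2 = 4)
I(G) = 0 (I(G) = 0*(-1/4) = 0)
o(S, c) = 0 (o(S, c) = ((4 - 1*4)*6)*0 = ((4 - 4)*6)*0 = (0*6)*0 = 0*0 = 0)
29*(122 + o(11, l(-2, 5))) = 29*(122 + 0) = 29*122 = 3538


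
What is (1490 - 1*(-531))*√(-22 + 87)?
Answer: 2021*√65 ≈ 16294.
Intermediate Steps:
(1490 - 1*(-531))*√(-22 + 87) = (1490 + 531)*√65 = 2021*√65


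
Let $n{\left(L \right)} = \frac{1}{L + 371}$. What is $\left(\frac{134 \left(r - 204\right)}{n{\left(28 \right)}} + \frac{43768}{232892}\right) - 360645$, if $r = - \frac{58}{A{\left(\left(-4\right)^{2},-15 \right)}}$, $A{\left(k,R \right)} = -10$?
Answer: $- \frac{3189923474203}{291115} \approx -1.0958 \cdot 10^{7}$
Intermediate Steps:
$r = \frac{29}{5}$ ($r = - \frac{58}{-10} = \left(-58\right) \left(- \frac{1}{10}\right) = \frac{29}{5} \approx 5.8$)
$n{\left(L \right)} = \frac{1}{371 + L}$
$\left(\frac{134 \left(r - 204\right)}{n{\left(28 \right)}} + \frac{43768}{232892}\right) - 360645 = \left(\frac{134 \left(\frac{29}{5} - 204\right)}{\frac{1}{371 + 28}} + \frac{43768}{232892}\right) - 360645 = \left(\frac{134 \left(- \frac{991}{5}\right)}{\frac{1}{399}} + 43768 \cdot \frac{1}{232892}\right) - 360645 = \left(- \frac{132794 \frac{1}{\frac{1}{399}}}{5} + \frac{10942}{58223}\right) - 360645 = \left(\left(- \frac{132794}{5}\right) 399 + \frac{10942}{58223}\right) - 360645 = \left(- \frac{52984806}{5} + \frac{10942}{58223}\right) - 360645 = - \frac{3084934305028}{291115} - 360645 = - \frac{3189923474203}{291115}$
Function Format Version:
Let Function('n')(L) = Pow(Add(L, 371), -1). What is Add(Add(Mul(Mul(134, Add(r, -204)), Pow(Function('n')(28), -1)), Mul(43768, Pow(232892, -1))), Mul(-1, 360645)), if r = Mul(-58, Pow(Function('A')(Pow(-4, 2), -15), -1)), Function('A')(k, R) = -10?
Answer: Rational(-3189923474203, 291115) ≈ -1.0958e+7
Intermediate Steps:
r = Rational(29, 5) (r = Mul(-58, Pow(-10, -1)) = Mul(-58, Rational(-1, 10)) = Rational(29, 5) ≈ 5.8000)
Function('n')(L) = Pow(Add(371, L), -1)
Add(Add(Mul(Mul(134, Add(r, -204)), Pow(Function('n')(28), -1)), Mul(43768, Pow(232892, -1))), Mul(-1, 360645)) = Add(Add(Mul(Mul(134, Add(Rational(29, 5), -204)), Pow(Pow(Add(371, 28), -1), -1)), Mul(43768, Pow(232892, -1))), Mul(-1, 360645)) = Add(Add(Mul(Mul(134, Rational(-991, 5)), Pow(Pow(399, -1), -1)), Mul(43768, Rational(1, 232892))), -360645) = Add(Add(Mul(Rational(-132794, 5), Pow(Rational(1, 399), -1)), Rational(10942, 58223)), -360645) = Add(Add(Mul(Rational(-132794, 5), 399), Rational(10942, 58223)), -360645) = Add(Add(Rational(-52984806, 5), Rational(10942, 58223)), -360645) = Add(Rational(-3084934305028, 291115), -360645) = Rational(-3189923474203, 291115)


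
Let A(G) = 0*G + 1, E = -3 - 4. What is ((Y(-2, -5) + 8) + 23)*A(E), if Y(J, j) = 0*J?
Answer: 31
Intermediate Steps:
E = -7
Y(J, j) = 0
A(G) = 1 (A(G) = 0 + 1 = 1)
((Y(-2, -5) + 8) + 23)*A(E) = ((0 + 8) + 23)*1 = (8 + 23)*1 = 31*1 = 31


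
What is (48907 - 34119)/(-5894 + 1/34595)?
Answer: -511590860/203902929 ≈ -2.5090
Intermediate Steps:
(48907 - 34119)/(-5894 + 1/34595) = 14788/(-5894 + 1/34595) = 14788/(-203902929/34595) = 14788*(-34595/203902929) = -511590860/203902929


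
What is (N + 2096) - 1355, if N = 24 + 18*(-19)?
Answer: 423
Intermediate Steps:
N = -318 (N = 24 - 342 = -318)
(N + 2096) - 1355 = (-318 + 2096) - 1355 = 1778 - 1355 = 423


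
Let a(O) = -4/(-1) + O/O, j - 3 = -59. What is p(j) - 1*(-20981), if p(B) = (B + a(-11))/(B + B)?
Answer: 2349923/112 ≈ 20981.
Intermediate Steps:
j = -56 (j = 3 - 59 = -56)
a(O) = 5 (a(O) = -4*(-1) + 1 = 4 + 1 = 5)
p(B) = (5 + B)/(2*B) (p(B) = (B + 5)/(B + B) = (5 + B)/((2*B)) = (5 + B)*(1/(2*B)) = (5 + B)/(2*B))
p(j) - 1*(-20981) = (½)*(5 - 56)/(-56) - 1*(-20981) = (½)*(-1/56)*(-51) + 20981 = 51/112 + 20981 = 2349923/112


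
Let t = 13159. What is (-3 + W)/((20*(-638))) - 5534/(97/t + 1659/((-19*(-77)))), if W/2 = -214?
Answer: -48550754726751/10013269640 ≈ -4848.6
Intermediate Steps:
W = -428 (W = 2*(-214) = -428)
(-3 + W)/((20*(-638))) - 5534/(97/t + 1659/((-19*(-77)))) = (-3 - 428)/((20*(-638))) - 5534/(97/13159 + 1659/((-19*(-77)))) = -431/(-12760) - 5534/(97*(1/13159) + 1659/1463) = -431*(-1/12760) - 5534/(97/13159 + 1659*(1/1463)) = 431/12760 - 5534/(97/13159 + 237/209) = 431/12760 - 5534/3138956/2750231 = 431/12760 - 5534*2750231/3138956 = 431/12760 - 7609889177/1569478 = -48550754726751/10013269640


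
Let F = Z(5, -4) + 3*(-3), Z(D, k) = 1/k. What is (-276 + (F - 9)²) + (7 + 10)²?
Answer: 5537/16 ≈ 346.06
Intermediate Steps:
F = -37/4 (F = 1/(-4) + 3*(-3) = -¼ - 9 = -37/4 ≈ -9.2500)
(-276 + (F - 9)²) + (7 + 10)² = (-276 + (-37/4 - 9)²) + (7 + 10)² = (-276 + (-73/4)²) + 17² = (-276 + 5329/16) + 289 = 913/16 + 289 = 5537/16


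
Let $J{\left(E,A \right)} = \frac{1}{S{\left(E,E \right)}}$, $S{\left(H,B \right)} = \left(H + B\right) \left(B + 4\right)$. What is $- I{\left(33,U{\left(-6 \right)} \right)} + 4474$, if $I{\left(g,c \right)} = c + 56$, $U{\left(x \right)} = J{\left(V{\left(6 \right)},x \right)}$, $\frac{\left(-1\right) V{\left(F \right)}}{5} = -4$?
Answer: $\frac{4241279}{960} \approx 4418.0$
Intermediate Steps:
$V{\left(F \right)} = 20$ ($V{\left(F \right)} = \left(-5\right) \left(-4\right) = 20$)
$S{\left(H,B \right)} = \left(4 + B\right) \left(B + H\right)$ ($S{\left(H,B \right)} = \left(B + H\right) \left(4 + B\right) = \left(4 + B\right) \left(B + H\right)$)
$J{\left(E,A \right)} = \frac{1}{2 E^{2} + 8 E}$ ($J{\left(E,A \right)} = \frac{1}{E^{2} + 4 E + 4 E + E E} = \frac{1}{E^{2} + 4 E + 4 E + E^{2}} = \frac{1}{2 E^{2} + 8 E}$)
$U{\left(x \right)} = \frac{1}{960}$ ($U{\left(x \right)} = \frac{1}{2 \cdot 20 \left(4 + 20\right)} = \frac{1}{2} \cdot \frac{1}{20} \cdot \frac{1}{24} = \frac{1}{960}$)
$I{\left(g,c \right)} = 56 + c$
$- I{\left(33,U{\left(-6 \right)} \right)} + 4474 = - (56 + \frac{1}{960}) + 4474 = \left(-1\right) \frac{53761}{960} + 4474 = - \frac{53761}{960} + 4474 = \frac{4241279}{960}$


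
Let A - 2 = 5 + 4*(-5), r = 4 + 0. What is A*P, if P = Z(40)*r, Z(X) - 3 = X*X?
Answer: -83356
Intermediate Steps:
Z(X) = 3 + X**2 (Z(X) = 3 + X*X = 3 + X**2)
r = 4
A = -13 (A = 2 + (5 + 4*(-5)) = 2 + (5 - 20) = 2 - 15 = -13)
P = 6412 (P = (3 + 40**2)*4 = (3 + 1600)*4 = 1603*4 = 6412)
A*P = -13*6412 = -83356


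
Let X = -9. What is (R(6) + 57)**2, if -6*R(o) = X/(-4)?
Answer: 205209/64 ≈ 3206.4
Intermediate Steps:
R(o) = -3/8 (R(o) = -(-3)/(2*(-4)) = -(-3)*(-1)/(2*4) = -1/6*9/4 = -3/8)
(R(6) + 57)**2 = (-3/8 + 57)**2 = (453/8)**2 = 205209/64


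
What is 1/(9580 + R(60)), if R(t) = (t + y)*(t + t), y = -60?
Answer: 1/9580 ≈ 0.00010438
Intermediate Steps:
R(t) = 2*t*(-60 + t) (R(t) = (t - 60)*(t + t) = (-60 + t)*(2*t) = 2*t*(-60 + t))
1/(9580 + R(60)) = 1/(9580 + 2*60*(-60 + 60)) = 1/(9580 + 2*60*0) = 1/(9580 + 0) = 1/9580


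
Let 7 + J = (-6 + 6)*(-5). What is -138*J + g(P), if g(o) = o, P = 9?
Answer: 975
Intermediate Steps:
J = -7 (J = -7 + (-6 + 6)*(-5) = -7 + 0*(-5) = -7 + 0 = -7)
-138*J + g(P) = -138*(-7) + 9 = 966 + 9 = 975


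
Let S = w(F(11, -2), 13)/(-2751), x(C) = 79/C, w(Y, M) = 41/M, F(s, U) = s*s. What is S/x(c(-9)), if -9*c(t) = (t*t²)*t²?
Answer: -89667/941759 ≈ -0.095212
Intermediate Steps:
F(s, U) = s²
c(t) = -t⁵/9 (c(t) = -t*t²*t²/9 = -t³*t²/9 = -t⁵/9)
S = -41/35763 (S = (41/13)/(-2751) = (41*(1/13))*(-1/2751) = (41/13)*(-1/2751) = -41/35763 ≈ -0.0011464)
S/x(c(-9)) = -41/(35763*(79/((-⅑*(-9)⁵)))) = -41/(35763*(79/((-⅑*(-59049))))) = -41/(35763*(79/6561)) = -41/(35763*(79*(1/6561))) = -41/(35763*79/6561) = -41/35763*6561/79 = -89667/941759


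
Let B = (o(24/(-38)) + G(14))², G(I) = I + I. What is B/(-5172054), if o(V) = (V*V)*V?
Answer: -18111612488/121661918504787 ≈ -0.00014887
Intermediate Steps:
G(I) = 2*I
o(V) = V³ (o(V) = V²*V = V³)
B = 36223224976/47045881 (B = ((24/(-38))³ + 2*14)² = ((24*(-1/38))³ + 28)² = ((-12/19)³ + 28)² = (-1728/6859 + 28)² = (190324/6859)² = 36223224976/47045881 ≈ 769.96)
B/(-5172054) = (36223224976/47045881)/(-5172054) = (36223224976/47045881)*(-1/5172054) = -18111612488/121661918504787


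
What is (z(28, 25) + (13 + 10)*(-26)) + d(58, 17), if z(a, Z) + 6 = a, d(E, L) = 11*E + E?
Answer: 120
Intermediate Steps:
d(E, L) = 12*E
z(a, Z) = -6 + a
(z(28, 25) + (13 + 10)*(-26)) + d(58, 17) = ((-6 + 28) + (13 + 10)*(-26)) + 12*58 = (22 + 23*(-26)) + 696 = (22 - 598) + 696 = -576 + 696 = 120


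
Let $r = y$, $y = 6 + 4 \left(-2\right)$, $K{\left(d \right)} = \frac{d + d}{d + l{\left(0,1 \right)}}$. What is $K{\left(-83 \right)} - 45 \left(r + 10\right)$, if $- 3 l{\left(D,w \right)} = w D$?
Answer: $-358$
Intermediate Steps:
$l{\left(D,w \right)} = - \frac{D w}{3}$ ($l{\left(D,w \right)} = - \frac{w D}{3} = - \frac{D w}{3}$)
$K{\left(d \right)} = 2$ ($K{\left(d \right)} = \frac{d + d}{d - 0 \cdot 1} = \frac{2 d}{d + 0} = \frac{2 d}{d} = 2$)
$y = -2$ ($y = 6 - 8 = -2$)
$r = -2$
$K{\left(-83 \right)} - 45 \left(r + 10\right) = 2 - 45 \left(-2 + 10\right) = 2 - 45 \cdot 8 = 2 - 360 = -358$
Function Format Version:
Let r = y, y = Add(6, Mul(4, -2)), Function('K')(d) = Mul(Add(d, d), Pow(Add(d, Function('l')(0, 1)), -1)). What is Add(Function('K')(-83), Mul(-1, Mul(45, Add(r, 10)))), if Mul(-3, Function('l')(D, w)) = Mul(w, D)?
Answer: -358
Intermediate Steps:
Function('l')(D, w) = Mul(Rational(-1, 3), D, w) (Function('l')(D, w) = Mul(Rational(-1, 3), Mul(w, D)) = Mul(Rational(-1, 3), Mul(D, w)) = Mul(Rational(-1, 3), D, w))
Function('K')(d) = 2 (Function('K')(d) = Mul(Add(d, d), Pow(Add(d, Mul(Rational(-1, 3), 0, 1)), -1)) = Mul(Mul(2, d), Pow(Add(d, 0), -1)) = Mul(Mul(2, d), Pow(d, -1)) = 2)
y = -2 (y = Add(6, -8) = -2)
r = -2
Add(Function('K')(-83), Mul(-1, Mul(45, Add(r, 10)))) = Add(2, Mul(-1, Mul(45, Add(-2, 10)))) = Add(2, Mul(-1, Mul(45, 8))) = Add(2, Mul(-1, 360)) = Add(2, -360) = -358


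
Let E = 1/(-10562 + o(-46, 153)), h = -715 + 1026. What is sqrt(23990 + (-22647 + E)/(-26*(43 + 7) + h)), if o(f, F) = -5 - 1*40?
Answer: 30*sqrt(2936160579761285)/10490323 ≈ 154.96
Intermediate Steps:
h = 311
o(f, F) = -45 (o(f, F) = -5 - 40 = -45)
E = -1/10607 (E = 1/(-10562 - 45) = 1/(-10607) = -1/10607 ≈ -9.4277e-5)
sqrt(23990 + (-22647 + E)/(-26*(43 + 7) + h)) = sqrt(23990 + (-22647 - 1/10607)/(-26*(43 + 7) + 311)) = sqrt(23990 - 240216730/(10607*(-26*50 + 311))) = sqrt(23990 - 240216730/(10607*(-1300 + 311))) = sqrt(23990 - 240216730/10607/(-989)) = sqrt(23990 - 240216730/10607*(-1/989)) = sqrt(23990 + 240216730/10490323) = sqrt(251903065500/10490323) = 30*sqrt(2936160579761285)/10490323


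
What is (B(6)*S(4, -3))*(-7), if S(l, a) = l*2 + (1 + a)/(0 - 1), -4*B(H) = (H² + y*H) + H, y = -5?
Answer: 210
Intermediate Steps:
B(H) = H - H²/4 (B(H) = -((H² - 5*H) + H)/4 = -(H² - 4*H)/4 = H - H²/4)
S(l, a) = -1 - a + 2*l (S(l, a) = 2*l + (1 + a)/(-1) = 2*l + (1 + a)*(-1) = 2*l + (-1 - a) = -1 - a + 2*l)
(B(6)*S(4, -3))*(-7) = (((¼)*6*(4 - 1*6))*(-1 - 1*(-3) + 2*4))*(-7) = (((¼)*6*(4 - 6))*(-1 + 3 + 8))*(-7) = (((¼)*6*(-2))*10)*(-7) = -3*10*(-7) = -30*(-7) = 210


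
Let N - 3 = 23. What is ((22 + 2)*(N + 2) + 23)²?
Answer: 483025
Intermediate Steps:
N = 26 (N = 3 + 23 = 26)
((22 + 2)*(N + 2) + 23)² = ((22 + 2)*(26 + 2) + 23)² = (24*28 + 23)² = (672 + 23)² = 695² = 483025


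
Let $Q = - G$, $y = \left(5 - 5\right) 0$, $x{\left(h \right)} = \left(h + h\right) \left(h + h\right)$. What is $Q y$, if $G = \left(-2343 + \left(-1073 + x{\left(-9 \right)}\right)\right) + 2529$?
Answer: $0$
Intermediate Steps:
$x{\left(h \right)} = 4 h^{2}$ ($x{\left(h \right)} = 2 h 2 h = 4 h^{2}$)
$G = -563$ ($G = \left(-2343 - \left(1073 - 4 \left(-9\right)^{2}\right)\right) + 2529 = \left(-2343 + \left(-1073 + 4 \cdot 81\right)\right) + 2529 = \left(-2343 + \left(-1073 + 324\right)\right) + 2529 = \left(-2343 - 749\right) + 2529 = -3092 + 2529 = -563$)
$y = 0$ ($y = 0 \cdot 0 = 0$)
$Q = 563$ ($Q = \left(-1\right) \left(-563\right) = 563$)
$Q y = 563 \cdot 0 = 0$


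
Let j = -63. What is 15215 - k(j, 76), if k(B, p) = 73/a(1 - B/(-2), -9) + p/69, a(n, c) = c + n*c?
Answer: 185803985/12213 ≈ 15214.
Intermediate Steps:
a(n, c) = c + c*n
k(B, p) = 73/(-18 - 9*B/2) + p/69 (k(B, p) = 73/((-9*(1 + (1 - B/(-2))))) + p/69 = 73/((-9*(1 + (1 - B*(-1)/2)))) + p*(1/69) = 73/((-9*(1 + (1 - (-1)*B/2)))) + p/69 = 73/((-9*(1 + (1 + B/2)))) + p/69 = 73/((-9*(2 + B/2))) + p/69 = 73/(-18 - 9*B/2) + p/69)
15215 - k(j, 76) = 15215 - (-3358 + 3*76*(4 - 63))/(207*(4 - 63)) = 15215 - (-3358 + 3*76*(-59))/(207*(-59)) = 15215 - (-1)*(-3358 - 13452)/(207*59) = 15215 - (-1)*(-16810)/(207*59) = 15215 - 1*16810/12213 = 15215 - 16810/12213 = 185803985/12213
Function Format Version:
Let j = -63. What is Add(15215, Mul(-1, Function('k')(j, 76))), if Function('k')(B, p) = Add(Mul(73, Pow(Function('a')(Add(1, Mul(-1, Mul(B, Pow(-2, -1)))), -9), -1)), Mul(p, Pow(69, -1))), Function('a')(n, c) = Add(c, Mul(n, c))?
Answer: Rational(185803985, 12213) ≈ 15214.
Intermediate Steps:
Function('a')(n, c) = Add(c, Mul(c, n))
Function('k')(B, p) = Add(Mul(73, Pow(Add(-18, Mul(Rational(-9, 2), B)), -1)), Mul(Rational(1, 69), p)) (Function('k')(B, p) = Add(Mul(73, Pow(Mul(-9, Add(1, Add(1, Mul(-1, Mul(B, Pow(-2, -1)))))), -1)), Mul(p, Pow(69, -1))) = Add(Mul(73, Pow(Mul(-9, Add(1, Add(1, Mul(-1, Mul(B, Rational(-1, 2)))))), -1)), Mul(p, Rational(1, 69))) = Add(Mul(73, Pow(Mul(-9, Add(1, Add(1, Mul(-1, Mul(Rational(-1, 2), B))))), -1)), Mul(Rational(1, 69), p)) = Add(Mul(73, Pow(Mul(-9, Add(1, Add(1, Mul(Rational(1, 2), B)))), -1)), Mul(Rational(1, 69), p)) = Add(Mul(73, Pow(Mul(-9, Add(2, Mul(Rational(1, 2), B))), -1)), Mul(Rational(1, 69), p)) = Add(Mul(73, Pow(Add(-18, Mul(Rational(-9, 2), B)), -1)), Mul(Rational(1, 69), p)))
Add(15215, Mul(-1, Function('k')(j, 76))) = Add(15215, Mul(-1, Mul(Rational(1, 207), Pow(Add(4, -63), -1), Add(-3358, Mul(3, 76, Add(4, -63)))))) = Add(15215, Mul(-1, Mul(Rational(1, 207), Pow(-59, -1), Add(-3358, Mul(3, 76, -59))))) = Add(15215, Mul(-1, Mul(Rational(1, 207), Rational(-1, 59), Add(-3358, -13452)))) = Add(15215, Mul(-1, Mul(Rational(1, 207), Rational(-1, 59), -16810))) = Add(15215, Mul(-1, Rational(16810, 12213))) = Add(15215, Rational(-16810, 12213)) = Rational(185803985, 12213)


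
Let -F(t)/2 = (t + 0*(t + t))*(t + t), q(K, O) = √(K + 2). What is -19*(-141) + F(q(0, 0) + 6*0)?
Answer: 2671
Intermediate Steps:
q(K, O) = √(2 + K)
F(t) = -4*t² (F(t) = -2*(t + 0*(t + t))*(t + t) = -2*(t + 0*(2*t))*2*t = -2*(t + 0)*2*t = -2*t*2*t = -4*t²)
-19*(-141) + F(q(0, 0) + 6*0) = -19*(-141) - 4*(√(2 + 0) + 6*0)² = 2679 - 4*(√2 + 0)² = 2679 - 4*(√2)² = 2679 - 4*2 = 2679 - 8 = 2671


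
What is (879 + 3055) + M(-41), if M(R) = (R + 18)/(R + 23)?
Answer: 70835/18 ≈ 3935.3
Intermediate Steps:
M(R) = (18 + R)/(23 + R)
(879 + 3055) + M(-41) = (879 + 3055) + (18 - 41)/(23 - 41) = 3934 - 23/(-18) = 3934 - 1/18*(-23) = 3934 + 23/18 = 70835/18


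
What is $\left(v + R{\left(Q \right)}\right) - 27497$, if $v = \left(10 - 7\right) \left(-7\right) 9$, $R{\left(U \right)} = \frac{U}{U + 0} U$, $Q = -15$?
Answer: $-27701$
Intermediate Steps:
$R{\left(U \right)} = U$ ($R{\left(U \right)} = \frac{U}{U} U = 1 U = U$)
$v = -189$ ($v = \left(10 - 7\right) \left(-7\right) 9 = 3 \left(-7\right) 9 = \left(-21\right) 9 = -189$)
$\left(v + R{\left(Q \right)}\right) - 27497 = \left(-189 - 15\right) - 27497 = -204 - 27497 = -27701$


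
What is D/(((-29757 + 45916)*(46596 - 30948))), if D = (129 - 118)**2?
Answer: 11/22986912 ≈ 4.7853e-7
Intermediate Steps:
D = 121 (D = 11**2 = 121)
D/(((-29757 + 45916)*(46596 - 30948))) = 121/(((-29757 + 45916)*(46596 - 30948))) = 121/((16159*15648)) = 121/252856032 = 121*(1/252856032) = 11/22986912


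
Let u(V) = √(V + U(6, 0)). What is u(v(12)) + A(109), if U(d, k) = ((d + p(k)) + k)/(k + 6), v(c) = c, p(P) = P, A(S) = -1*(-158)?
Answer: 158 + √13 ≈ 161.61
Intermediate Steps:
A(S) = 158
U(d, k) = (d + 2*k)/(6 + k) (U(d, k) = ((d + k) + k)/(k + 6) = (d + 2*k)/(6 + k))
u(V) = √(1 + V) (u(V) = √(V + (6 + 2*0)/(6 + 0)) = √(V + (6 + 0)/6) = √(V + (⅙)*6) = √(V + 1) = √(1 + V))
u(v(12)) + A(109) = √(1 + 12) + 158 = √13 + 158 = 158 + √13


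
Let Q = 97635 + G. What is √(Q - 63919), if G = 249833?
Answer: √283549 ≈ 532.49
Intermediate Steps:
Q = 347468 (Q = 97635 + 249833 = 347468)
√(Q - 63919) = √(347468 - 63919) = √283549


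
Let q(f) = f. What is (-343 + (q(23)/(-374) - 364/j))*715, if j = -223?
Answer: -1850932135/7582 ≈ -2.4412e+5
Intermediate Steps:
(-343 + (q(23)/(-374) - 364/j))*715 = (-343 + (23/(-374) - 364/(-223)))*715 = (-343 + (23*(-1/374) - 364*(-1/223)))*715 = (-343 + (-23/374 + 364/223))*715 = (-343 + 131007/83402)*715 = -28475879/83402*715 = -1850932135/7582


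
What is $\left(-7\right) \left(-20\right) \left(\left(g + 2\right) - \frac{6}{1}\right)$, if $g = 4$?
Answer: $0$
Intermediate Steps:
$\left(-7\right) \left(-20\right) \left(\left(g + 2\right) - \frac{6}{1}\right) = \left(-7\right) \left(-20\right) \left(\left(4 + 2\right) - \frac{6}{1}\right) = 140 \left(6 - 6\right) = 140 \cdot 0 = 0$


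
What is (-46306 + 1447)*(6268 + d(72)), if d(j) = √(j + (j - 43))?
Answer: -281176212 - 44859*√101 ≈ -2.8163e+8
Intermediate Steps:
d(j) = √(-43 + 2*j) (d(j) = √(j + (-43 + j)) = √(-43 + 2*j))
(-46306 + 1447)*(6268 + d(72)) = (-46306 + 1447)*(6268 + √(-43 + 2*72)) = -44859*(6268 + √(-43 + 144)) = -44859*(6268 + √101) = -281176212 - 44859*√101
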